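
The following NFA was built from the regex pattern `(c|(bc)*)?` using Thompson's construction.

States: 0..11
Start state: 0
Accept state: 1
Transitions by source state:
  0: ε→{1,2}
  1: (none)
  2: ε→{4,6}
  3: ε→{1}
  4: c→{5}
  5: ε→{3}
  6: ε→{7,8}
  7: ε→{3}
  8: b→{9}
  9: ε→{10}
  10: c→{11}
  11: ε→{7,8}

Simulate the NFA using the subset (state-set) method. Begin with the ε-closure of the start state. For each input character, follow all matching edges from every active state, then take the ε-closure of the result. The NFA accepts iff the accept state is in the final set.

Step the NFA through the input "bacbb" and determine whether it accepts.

start: ε-closure({0}) = {0,1,2,3,4,6,7,8}
'b' @ 1: {9,10}
'a' @ 2: {}  — state set empty
rest 'cbb' ignored (set empty)
end set {} — state 1 not in

Answer: REJECT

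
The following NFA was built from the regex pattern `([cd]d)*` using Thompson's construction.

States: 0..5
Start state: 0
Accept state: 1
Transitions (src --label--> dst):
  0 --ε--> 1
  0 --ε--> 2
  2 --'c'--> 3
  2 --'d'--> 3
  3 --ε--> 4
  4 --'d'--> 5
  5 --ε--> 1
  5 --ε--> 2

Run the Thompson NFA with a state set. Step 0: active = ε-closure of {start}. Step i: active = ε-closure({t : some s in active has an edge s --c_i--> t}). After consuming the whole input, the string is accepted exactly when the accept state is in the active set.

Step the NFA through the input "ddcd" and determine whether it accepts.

Answer: ACCEPT

Derivation:
initial (ε-close {0}): {0,1,2}
'd' @ 1: {3,4}
'd' @ 2: {1,2,5}  [accepting]
'c' @ 3: {3,4}
'd' @ 4: {1,2,5}  [accepting]
end set {1,2,5} — state 1 in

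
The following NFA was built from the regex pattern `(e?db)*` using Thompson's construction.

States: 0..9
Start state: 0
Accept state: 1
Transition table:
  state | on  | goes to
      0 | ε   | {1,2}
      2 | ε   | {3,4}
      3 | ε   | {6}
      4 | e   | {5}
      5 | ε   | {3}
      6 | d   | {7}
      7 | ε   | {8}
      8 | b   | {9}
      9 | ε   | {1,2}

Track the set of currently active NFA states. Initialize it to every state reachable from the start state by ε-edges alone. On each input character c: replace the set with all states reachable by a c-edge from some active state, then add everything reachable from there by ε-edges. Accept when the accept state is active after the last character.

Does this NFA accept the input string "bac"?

S₀ = ε-closure({0}) = {0,1,2,3,4,6}
'b' @ 1: {}  — state set empty
rest 'ac' ignored (set empty)
after full input: {}  (accept=1 not in)

Answer: REJECT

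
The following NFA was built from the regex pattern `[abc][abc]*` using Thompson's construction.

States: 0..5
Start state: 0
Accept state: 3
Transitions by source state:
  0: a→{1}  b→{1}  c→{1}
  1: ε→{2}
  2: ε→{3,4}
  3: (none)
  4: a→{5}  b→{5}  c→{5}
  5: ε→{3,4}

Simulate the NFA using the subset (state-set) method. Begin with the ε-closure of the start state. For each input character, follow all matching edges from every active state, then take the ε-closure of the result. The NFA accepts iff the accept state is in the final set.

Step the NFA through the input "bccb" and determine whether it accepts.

start: ε-closure({0}) = {0}
'b' @ 1: {1,2,3,4}  [accepting]
'c' @ 2: {3,4,5}  [accepting]
'c' @ 3: {3,4,5}  [accepting]
'b' @ 4: {3,4,5}  [accepting]
final: {3,4,5}; accept 3 in set

Answer: ACCEPT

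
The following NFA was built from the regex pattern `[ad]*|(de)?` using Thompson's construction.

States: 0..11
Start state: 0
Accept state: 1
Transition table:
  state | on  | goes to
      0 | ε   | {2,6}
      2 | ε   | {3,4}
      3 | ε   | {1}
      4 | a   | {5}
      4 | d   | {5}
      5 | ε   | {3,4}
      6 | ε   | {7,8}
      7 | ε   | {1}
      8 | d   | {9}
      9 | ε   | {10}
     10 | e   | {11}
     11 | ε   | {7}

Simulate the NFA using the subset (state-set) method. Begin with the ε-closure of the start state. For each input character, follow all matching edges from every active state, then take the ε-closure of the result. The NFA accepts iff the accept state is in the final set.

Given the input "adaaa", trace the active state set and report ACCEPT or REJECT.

Answer: ACCEPT

Trace:
S₀ = ε-closure({0}) = {0,1,2,3,4,6,7,8}
'a' @ 1: {1,3,4,5}  [accepting]
'd' @ 2: {1,3,4,5}  [accepting]
'a' @ 3: {1,3,4,5}  [accepting]
'a' @ 4: {1,3,4,5}  [accepting]
'a' @ 5: {1,3,4,5}  [accepting]
after full input: {1,3,4,5}  (accept=1 in)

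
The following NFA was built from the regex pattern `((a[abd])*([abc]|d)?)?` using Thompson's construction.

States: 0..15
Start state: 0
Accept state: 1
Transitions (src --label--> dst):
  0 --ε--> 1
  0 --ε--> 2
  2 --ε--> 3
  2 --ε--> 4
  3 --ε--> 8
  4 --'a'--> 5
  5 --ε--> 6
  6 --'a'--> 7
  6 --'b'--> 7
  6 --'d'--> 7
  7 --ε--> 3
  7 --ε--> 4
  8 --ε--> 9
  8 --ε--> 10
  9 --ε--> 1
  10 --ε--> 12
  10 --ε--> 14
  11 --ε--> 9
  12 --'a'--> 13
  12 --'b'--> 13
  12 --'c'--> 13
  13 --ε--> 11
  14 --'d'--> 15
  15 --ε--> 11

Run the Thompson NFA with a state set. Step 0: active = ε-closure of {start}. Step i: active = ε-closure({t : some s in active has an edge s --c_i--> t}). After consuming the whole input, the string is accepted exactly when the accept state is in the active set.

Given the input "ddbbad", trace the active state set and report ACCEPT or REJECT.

initial (ε-close {0}): {0,1,2,3,4,8,9,10,12,14}
'd' @ 1: {1,9,11,15}  ✓accept
'd' @ 2: {}  — no active states
rest 'bbad' ignored (set empty)
after full input: {}  (accept=1 not in)

Answer: REJECT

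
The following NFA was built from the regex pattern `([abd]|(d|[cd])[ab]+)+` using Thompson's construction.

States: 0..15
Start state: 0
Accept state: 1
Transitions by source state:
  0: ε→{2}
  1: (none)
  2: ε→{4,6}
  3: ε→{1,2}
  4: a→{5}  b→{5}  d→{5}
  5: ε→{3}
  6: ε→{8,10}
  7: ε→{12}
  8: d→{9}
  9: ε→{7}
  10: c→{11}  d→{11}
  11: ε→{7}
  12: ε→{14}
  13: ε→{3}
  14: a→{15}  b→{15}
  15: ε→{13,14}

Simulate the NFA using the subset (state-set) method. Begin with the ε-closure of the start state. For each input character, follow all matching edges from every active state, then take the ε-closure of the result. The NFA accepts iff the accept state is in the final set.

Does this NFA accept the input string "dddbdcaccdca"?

start: ε-closure({0}) = {0,2,4,6,8,10}
'd' @ 1: {1,2,3,4,5,6,7,8,9,10,11,12,14}  (accept∈set)
'd' @ 2: {1,2,3,4,5,6,7,8,9,10,11,12,14}  (accept∈set)
'd' @ 3: {1,2,3,4,5,6,7,8,9,10,11,12,14}  (accept∈set)
'b' @ 4: {1,2,3,4,5,6,8,10,13,14,15}  (accept∈set)
'd' @ 5: {1,2,3,4,5,6,7,8,9,10,11,12,14}  (accept∈set)
'c' @ 6: {7,11,12,14}
'a' @ 7: {1,2,3,4,6,8,10,13,14,15}  (accept∈set)
'c' @ 8: {7,11,12,14}
'c' @ 9: {}  — state set empty
rest 'dca' ignored (set empty)
after full input: {}  (accept=1 not in)

Answer: REJECT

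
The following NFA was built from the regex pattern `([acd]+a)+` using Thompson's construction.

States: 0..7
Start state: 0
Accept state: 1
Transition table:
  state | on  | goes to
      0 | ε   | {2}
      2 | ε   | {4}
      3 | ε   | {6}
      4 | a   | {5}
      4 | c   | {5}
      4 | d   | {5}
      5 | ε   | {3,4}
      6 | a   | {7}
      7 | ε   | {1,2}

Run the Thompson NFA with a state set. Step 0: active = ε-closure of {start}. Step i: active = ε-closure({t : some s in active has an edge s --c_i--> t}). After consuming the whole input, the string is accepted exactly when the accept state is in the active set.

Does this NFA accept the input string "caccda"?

Answer: ACCEPT

Derivation:
S₀ = ε-closure({0}) = {0,2,4}
'c' @ 1: {3,4,5,6}
'a' @ 2: {1,2,3,4,5,6,7}  ✓accept
'c' @ 3: {3,4,5,6}
'c' @ 4: {3,4,5,6}
'd' @ 5: {3,4,5,6}
'a' @ 6: {1,2,3,4,5,6,7}  ✓accept
end set {1,2,3,4,5,6,7} — state 1 in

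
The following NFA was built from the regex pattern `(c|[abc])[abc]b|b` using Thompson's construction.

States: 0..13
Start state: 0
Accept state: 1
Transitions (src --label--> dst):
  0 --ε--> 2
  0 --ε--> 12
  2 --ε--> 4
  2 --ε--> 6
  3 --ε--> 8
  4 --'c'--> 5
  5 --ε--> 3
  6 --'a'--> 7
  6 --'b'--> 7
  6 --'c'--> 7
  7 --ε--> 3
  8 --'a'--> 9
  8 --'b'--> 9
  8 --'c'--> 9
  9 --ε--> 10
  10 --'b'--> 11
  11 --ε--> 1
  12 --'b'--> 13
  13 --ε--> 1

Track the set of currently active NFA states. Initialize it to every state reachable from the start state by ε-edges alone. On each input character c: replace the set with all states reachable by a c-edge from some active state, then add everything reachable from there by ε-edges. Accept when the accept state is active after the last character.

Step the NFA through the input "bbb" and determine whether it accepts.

S₀ = ε-closure({0}) = {0,2,4,6,12}
'b' @ 1: {1,3,7,8,13}  ✓accept
'b' @ 2: {9,10}
'b' @ 3: {1,11}  ✓accept
end set {1,11} — state 1 in

Answer: ACCEPT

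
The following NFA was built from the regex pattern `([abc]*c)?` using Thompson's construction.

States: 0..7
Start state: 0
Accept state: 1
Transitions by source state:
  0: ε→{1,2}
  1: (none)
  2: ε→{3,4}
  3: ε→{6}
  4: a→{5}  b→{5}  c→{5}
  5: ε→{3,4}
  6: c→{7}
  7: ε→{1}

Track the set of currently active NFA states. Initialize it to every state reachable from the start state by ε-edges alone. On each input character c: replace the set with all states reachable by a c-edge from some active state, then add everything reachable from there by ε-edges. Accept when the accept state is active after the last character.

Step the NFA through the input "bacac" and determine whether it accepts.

start: ε-closure({0}) = {0,1,2,3,4,6}
'b' @ 1: {3,4,5,6}
'a' @ 2: {3,4,5,6}
'c' @ 3: {1,3,4,5,6,7}  ✓accept
'a' @ 4: {3,4,5,6}
'c' @ 5: {1,3,4,5,6,7}  ✓accept
end set {1,3,4,5,6,7} — state 1 in

Answer: ACCEPT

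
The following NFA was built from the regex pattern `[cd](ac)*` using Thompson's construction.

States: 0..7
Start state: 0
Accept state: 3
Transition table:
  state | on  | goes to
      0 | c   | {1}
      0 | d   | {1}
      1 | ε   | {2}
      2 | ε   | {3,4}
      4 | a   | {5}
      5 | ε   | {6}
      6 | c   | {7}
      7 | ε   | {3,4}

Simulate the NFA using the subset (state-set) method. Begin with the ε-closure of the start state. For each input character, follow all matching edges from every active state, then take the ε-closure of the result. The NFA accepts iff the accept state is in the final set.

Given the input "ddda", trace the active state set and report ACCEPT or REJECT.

initial (ε-close {0}): {0}
'd' @ 1: {1,2,3,4}  ✓accept
'd' @ 2: {}  — state set empty
rest 'da' ignored (set empty)
after full input: {}  (accept=3 not in)

Answer: REJECT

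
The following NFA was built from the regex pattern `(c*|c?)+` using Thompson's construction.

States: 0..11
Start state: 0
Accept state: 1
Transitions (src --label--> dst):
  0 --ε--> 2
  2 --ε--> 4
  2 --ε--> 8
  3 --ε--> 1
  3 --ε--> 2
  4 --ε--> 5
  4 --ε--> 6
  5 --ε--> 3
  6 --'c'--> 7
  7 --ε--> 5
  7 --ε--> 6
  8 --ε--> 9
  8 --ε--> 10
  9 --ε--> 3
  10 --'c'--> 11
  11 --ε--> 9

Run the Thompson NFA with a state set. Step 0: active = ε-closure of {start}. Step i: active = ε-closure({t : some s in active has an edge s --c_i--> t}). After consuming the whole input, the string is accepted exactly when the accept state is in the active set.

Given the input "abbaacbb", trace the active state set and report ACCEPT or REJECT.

start: ε-closure({0}) = {0,1,2,3,4,5,6,8,9,10}
'a' @ 1: {}  — dead — no transitions
rest 'bbaacbb' ignored (set empty)
after full input: {}  (accept=1 not in)

Answer: REJECT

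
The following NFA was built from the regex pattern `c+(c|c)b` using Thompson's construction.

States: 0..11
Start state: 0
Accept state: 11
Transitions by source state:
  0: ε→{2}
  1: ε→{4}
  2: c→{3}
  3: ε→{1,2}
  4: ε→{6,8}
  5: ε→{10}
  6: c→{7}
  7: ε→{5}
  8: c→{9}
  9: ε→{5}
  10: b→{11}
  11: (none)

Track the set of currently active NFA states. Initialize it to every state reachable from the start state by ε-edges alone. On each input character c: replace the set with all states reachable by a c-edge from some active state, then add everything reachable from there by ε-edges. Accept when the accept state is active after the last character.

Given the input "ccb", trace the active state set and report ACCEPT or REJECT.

start: ε-closure({0}) = {0,2}
'c' @ 1: {1,2,3,4,6,8}
'c' @ 2: {1,2,3,4,5,6,7,8,9,10}
'b' @ 3: {11}  (accept∈set)
final: {11}; accept 11 in set

Answer: ACCEPT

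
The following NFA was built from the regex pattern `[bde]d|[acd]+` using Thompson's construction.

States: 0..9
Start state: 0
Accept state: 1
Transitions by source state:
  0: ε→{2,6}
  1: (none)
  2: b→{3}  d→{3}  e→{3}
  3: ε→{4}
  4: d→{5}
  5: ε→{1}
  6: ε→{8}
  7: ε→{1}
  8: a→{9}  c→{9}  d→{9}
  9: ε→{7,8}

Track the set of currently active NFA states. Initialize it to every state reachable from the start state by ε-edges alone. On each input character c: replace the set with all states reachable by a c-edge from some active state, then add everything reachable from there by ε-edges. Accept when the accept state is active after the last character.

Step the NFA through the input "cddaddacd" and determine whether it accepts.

Answer: ACCEPT

Steps:
initial (ε-close {0}): {0,2,6,8}
'c' @ 1: {1,7,8,9}  [accepting]
'd' @ 2: {1,7,8,9}  [accepting]
'd' @ 3: {1,7,8,9}  [accepting]
'a' @ 4: {1,7,8,9}  [accepting]
'd' @ 5: {1,7,8,9}  [accepting]
'd' @ 6: {1,7,8,9}  [accepting]
'a' @ 7: {1,7,8,9}  [accepting]
'c' @ 8: {1,7,8,9}  [accepting]
'd' @ 9: {1,7,8,9}  [accepting]
final: {1,7,8,9}; accept 1 in set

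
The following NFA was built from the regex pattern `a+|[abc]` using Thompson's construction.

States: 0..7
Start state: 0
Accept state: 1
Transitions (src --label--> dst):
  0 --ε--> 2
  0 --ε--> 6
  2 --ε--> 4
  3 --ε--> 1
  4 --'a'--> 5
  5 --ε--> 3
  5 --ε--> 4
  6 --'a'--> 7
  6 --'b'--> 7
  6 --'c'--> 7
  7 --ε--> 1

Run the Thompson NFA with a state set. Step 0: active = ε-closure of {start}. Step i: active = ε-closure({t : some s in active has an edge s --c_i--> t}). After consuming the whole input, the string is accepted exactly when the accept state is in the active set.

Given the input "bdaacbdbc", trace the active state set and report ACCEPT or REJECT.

S₀ = ε-closure({0}) = {0,2,4,6}
'b' @ 1: {1,7}  [accepting]
'd' @ 2: {}  — no active states
rest 'aacbdbc' ignored (set empty)
final: {}; accept 1 not in set

Answer: REJECT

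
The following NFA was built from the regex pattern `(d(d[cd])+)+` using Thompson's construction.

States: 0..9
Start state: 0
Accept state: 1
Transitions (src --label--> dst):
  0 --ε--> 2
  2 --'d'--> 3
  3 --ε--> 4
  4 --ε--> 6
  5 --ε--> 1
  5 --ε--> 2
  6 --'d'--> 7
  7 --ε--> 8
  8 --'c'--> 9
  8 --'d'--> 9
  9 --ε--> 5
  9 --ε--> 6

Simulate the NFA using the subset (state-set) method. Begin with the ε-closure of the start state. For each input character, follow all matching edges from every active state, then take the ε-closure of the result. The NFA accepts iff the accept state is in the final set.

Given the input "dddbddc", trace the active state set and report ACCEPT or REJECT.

initial (ε-close {0}): {0,2}
'd' @ 1: {3,4,6}
'd' @ 2: {7,8}
'd' @ 3: {1,2,5,6,9}  (accept∈set)
'b' @ 4: {}  — no active states
rest 'ddc' ignored (set empty)
end set {} — state 1 not in

Answer: REJECT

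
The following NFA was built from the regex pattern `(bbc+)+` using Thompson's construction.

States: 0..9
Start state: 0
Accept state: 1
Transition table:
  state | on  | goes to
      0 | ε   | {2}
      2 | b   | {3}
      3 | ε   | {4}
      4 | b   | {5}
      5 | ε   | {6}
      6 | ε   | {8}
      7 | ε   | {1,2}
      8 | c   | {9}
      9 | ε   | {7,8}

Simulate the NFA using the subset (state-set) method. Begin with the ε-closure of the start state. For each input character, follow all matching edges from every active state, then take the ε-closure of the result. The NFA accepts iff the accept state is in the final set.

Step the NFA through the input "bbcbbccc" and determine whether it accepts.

S₀ = ε-closure({0}) = {0,2}
'b' @ 1: {3,4}
'b' @ 2: {5,6,8}
'c' @ 3: {1,2,7,8,9}  [accepting]
'b' @ 4: {3,4}
'b' @ 5: {5,6,8}
'c' @ 6: {1,2,7,8,9}  [accepting]
'c' @ 7: {1,2,7,8,9}  [accepting]
'c' @ 8: {1,2,7,8,9}  [accepting]
final: {1,2,7,8,9}; accept 1 in set

Answer: ACCEPT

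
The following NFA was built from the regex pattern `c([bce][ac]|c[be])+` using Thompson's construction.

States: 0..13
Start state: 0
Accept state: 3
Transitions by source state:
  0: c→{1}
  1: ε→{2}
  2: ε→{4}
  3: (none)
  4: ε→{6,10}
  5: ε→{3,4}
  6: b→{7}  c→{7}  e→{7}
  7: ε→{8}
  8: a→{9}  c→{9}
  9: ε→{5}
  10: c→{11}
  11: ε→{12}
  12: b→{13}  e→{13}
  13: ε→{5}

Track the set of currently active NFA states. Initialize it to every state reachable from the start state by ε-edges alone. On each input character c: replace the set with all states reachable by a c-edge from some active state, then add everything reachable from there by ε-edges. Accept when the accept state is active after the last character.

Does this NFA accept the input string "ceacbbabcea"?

S₀ = ε-closure({0}) = {0}
'c' @ 1: {1,2,4,6,10}
'e' @ 2: {7,8}
'a' @ 3: {3,4,5,6,9,10}  [accepting]
'c' @ 4: {7,8,11,12}
'b' @ 5: {3,4,5,6,10,13}  [accepting]
'b' @ 6: {7,8}
'a' @ 7: {3,4,5,6,9,10}  [accepting]
'b' @ 8: {7,8}
'c' @ 9: {3,4,5,6,9,10}  [accepting]
'e' @ 10: {7,8}
'a' @ 11: {3,4,5,6,9,10}  [accepting]
final: {3,4,5,6,9,10}; accept 3 in set

Answer: ACCEPT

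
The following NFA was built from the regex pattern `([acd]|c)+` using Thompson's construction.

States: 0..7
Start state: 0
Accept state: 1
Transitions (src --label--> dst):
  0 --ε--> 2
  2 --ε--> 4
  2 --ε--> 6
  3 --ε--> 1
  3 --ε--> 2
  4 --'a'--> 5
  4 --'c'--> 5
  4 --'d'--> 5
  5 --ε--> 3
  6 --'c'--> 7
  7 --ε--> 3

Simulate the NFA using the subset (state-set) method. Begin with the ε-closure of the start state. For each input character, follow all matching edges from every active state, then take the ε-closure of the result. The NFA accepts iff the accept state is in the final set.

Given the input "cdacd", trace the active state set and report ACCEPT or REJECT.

start: ε-closure({0}) = {0,2,4,6}
'c' @ 1: {1,2,3,4,5,6,7}  (accept∈set)
'd' @ 2: {1,2,3,4,5,6}  (accept∈set)
'a' @ 3: {1,2,3,4,5,6}  (accept∈set)
'c' @ 4: {1,2,3,4,5,6,7}  (accept∈set)
'd' @ 5: {1,2,3,4,5,6}  (accept∈set)
after full input: {1,2,3,4,5,6}  (accept=1 in)

Answer: ACCEPT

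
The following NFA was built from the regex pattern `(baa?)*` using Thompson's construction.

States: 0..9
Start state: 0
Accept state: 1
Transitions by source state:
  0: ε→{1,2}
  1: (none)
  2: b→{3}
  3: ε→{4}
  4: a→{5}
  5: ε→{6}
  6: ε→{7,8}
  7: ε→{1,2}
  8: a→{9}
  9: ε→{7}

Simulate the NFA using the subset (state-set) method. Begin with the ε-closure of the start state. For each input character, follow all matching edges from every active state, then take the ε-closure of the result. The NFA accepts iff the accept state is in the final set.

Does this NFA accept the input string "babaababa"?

Answer: ACCEPT

Trace:
initial (ε-close {0}): {0,1,2}
'b' @ 1: {3,4}
'a' @ 2: {1,2,5,6,7,8}  (accept∈set)
'b' @ 3: {3,4}
'a' @ 4: {1,2,5,6,7,8}  (accept∈set)
'a' @ 5: {1,2,7,9}  (accept∈set)
'b' @ 6: {3,4}
'a' @ 7: {1,2,5,6,7,8}  (accept∈set)
'b' @ 8: {3,4}
'a' @ 9: {1,2,5,6,7,8}  (accept∈set)
end set {1,2,5,6,7,8} — state 1 in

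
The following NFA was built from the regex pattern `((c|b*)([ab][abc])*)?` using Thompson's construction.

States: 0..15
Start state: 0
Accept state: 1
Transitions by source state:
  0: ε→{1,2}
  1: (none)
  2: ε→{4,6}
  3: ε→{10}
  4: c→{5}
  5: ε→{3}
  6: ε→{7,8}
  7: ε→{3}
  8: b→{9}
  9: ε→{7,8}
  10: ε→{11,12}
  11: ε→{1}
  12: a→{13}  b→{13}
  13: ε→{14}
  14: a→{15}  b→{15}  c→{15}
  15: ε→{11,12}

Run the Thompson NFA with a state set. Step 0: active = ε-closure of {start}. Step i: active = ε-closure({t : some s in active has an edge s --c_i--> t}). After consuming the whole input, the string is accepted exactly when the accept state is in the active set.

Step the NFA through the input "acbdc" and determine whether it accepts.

Answer: REJECT

Trace:
start: ε-closure({0}) = {0,1,2,3,4,6,7,8,10,11,12}
'a' @ 1: {13,14}
'c' @ 2: {1,11,12,15}  ✓accept
'b' @ 3: {13,14}
'd' @ 4: {}  — dead — no transitions
rest 'c' ignored (set empty)
end set {} — state 1 not in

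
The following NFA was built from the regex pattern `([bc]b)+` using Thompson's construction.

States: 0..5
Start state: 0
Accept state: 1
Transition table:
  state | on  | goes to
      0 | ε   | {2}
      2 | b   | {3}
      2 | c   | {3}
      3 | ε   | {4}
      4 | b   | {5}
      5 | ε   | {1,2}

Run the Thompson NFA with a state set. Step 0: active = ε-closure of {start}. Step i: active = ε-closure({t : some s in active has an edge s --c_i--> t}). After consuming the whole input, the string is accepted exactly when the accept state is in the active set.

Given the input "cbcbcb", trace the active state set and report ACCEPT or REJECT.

initial (ε-close {0}): {0,2}
'c' @ 1: {3,4}
'b' @ 2: {1,2,5}  (accept∈set)
'c' @ 3: {3,4}
'b' @ 4: {1,2,5}  (accept∈set)
'c' @ 5: {3,4}
'b' @ 6: {1,2,5}  (accept∈set)
end set {1,2,5} — state 1 in

Answer: ACCEPT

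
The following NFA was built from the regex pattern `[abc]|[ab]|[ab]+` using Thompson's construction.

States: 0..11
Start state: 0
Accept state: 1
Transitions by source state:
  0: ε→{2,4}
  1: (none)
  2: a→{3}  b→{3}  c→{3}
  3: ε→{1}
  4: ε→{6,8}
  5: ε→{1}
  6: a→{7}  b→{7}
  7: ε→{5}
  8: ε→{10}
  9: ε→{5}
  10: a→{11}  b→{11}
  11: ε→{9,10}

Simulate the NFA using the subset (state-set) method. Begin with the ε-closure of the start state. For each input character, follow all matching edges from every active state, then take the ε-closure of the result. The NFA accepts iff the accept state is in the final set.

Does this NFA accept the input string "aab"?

Answer: ACCEPT

Derivation:
initial (ε-close {0}): {0,2,4,6,8,10}
'a' @ 1: {1,3,5,7,9,10,11}  (accept∈set)
'a' @ 2: {1,5,9,10,11}  (accept∈set)
'b' @ 3: {1,5,9,10,11}  (accept∈set)
final: {1,5,9,10,11}; accept 1 in set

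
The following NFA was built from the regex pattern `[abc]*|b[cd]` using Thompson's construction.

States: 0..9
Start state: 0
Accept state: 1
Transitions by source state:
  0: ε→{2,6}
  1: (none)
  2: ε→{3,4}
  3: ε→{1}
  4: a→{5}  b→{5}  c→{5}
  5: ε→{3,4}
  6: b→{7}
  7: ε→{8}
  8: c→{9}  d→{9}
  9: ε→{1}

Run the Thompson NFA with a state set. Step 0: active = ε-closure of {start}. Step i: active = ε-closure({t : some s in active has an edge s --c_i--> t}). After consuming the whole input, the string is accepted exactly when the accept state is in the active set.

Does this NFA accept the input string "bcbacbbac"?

Answer: ACCEPT

Steps:
S₀ = ε-closure({0}) = {0,1,2,3,4,6}
'b' @ 1: {1,3,4,5,7,8}  [accepting]
'c' @ 2: {1,3,4,5,9}  [accepting]
'b' @ 3: {1,3,4,5}  [accepting]
'a' @ 4: {1,3,4,5}  [accepting]
'c' @ 5: {1,3,4,5}  [accepting]
'b' @ 6: {1,3,4,5}  [accepting]
'b' @ 7: {1,3,4,5}  [accepting]
'a' @ 8: {1,3,4,5}  [accepting]
'c' @ 9: {1,3,4,5}  [accepting]
final: {1,3,4,5}; accept 1 in set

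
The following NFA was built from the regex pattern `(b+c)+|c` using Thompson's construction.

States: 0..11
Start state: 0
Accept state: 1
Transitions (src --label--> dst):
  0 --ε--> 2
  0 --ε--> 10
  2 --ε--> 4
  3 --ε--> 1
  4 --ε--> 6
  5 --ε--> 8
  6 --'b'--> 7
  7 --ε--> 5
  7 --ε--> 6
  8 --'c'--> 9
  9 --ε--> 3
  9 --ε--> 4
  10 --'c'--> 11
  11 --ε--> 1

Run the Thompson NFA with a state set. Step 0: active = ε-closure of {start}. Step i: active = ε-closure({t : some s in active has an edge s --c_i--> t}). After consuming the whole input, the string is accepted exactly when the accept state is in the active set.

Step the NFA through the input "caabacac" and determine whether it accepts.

Answer: REJECT

Steps:
S₀ = ε-closure({0}) = {0,2,4,6,10}
'c' @ 1: {1,11}  ✓accept
'a' @ 2: {}  — dead — no transitions
rest 'abacac' ignored (set empty)
final: {}; accept 1 not in set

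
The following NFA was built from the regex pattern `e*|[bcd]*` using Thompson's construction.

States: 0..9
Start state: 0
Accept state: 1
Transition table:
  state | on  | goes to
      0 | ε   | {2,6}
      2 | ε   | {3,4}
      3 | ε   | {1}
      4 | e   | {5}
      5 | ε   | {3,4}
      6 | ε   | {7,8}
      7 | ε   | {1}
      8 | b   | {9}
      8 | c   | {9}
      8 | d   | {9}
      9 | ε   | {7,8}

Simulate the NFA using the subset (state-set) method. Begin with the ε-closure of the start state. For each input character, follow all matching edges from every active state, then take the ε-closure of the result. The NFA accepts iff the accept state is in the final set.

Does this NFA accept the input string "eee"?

Answer: ACCEPT

Derivation:
S₀ = ε-closure({0}) = {0,1,2,3,4,6,7,8}
'e' @ 1: {1,3,4,5}  ✓accept
'e' @ 2: {1,3,4,5}  ✓accept
'e' @ 3: {1,3,4,5}  ✓accept
after full input: {1,3,4,5}  (accept=1 in)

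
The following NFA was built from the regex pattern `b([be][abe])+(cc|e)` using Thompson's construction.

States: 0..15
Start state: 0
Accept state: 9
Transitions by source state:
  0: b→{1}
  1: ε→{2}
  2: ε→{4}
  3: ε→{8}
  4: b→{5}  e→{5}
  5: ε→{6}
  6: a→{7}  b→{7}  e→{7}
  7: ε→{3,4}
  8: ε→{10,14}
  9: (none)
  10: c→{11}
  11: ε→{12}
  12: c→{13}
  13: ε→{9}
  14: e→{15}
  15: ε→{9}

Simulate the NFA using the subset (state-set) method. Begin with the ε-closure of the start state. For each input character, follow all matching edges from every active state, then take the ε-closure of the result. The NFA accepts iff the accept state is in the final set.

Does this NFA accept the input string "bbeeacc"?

Answer: ACCEPT

Steps:
start: ε-closure({0}) = {0}
'b' @ 1: {1,2,4}
'b' @ 2: {5,6}
'e' @ 3: {3,4,7,8,10,14}
'e' @ 4: {5,6,9,15}  ✓accept
'a' @ 5: {3,4,7,8,10,14}
'c' @ 6: {11,12}
'c' @ 7: {9,13}  ✓accept
after full input: {9,13}  (accept=9 in)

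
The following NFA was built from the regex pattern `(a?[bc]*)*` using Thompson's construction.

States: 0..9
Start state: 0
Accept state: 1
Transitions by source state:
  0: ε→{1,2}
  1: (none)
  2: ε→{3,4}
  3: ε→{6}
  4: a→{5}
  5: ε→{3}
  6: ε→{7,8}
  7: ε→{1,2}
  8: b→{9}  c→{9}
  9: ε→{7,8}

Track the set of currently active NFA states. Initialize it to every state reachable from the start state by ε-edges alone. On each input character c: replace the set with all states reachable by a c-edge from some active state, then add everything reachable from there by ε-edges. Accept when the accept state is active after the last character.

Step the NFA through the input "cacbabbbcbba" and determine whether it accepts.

start: ε-closure({0}) = {0,1,2,3,4,6,7,8}
'c' @ 1: {1,2,3,4,6,7,8,9}  [accepting]
'a' @ 2: {1,2,3,4,5,6,7,8}  [accepting]
'c' @ 3: {1,2,3,4,6,7,8,9}  [accepting]
'b' @ 4: {1,2,3,4,6,7,8,9}  [accepting]
'a' @ 5: {1,2,3,4,5,6,7,8}  [accepting]
'b' @ 6: {1,2,3,4,6,7,8,9}  [accepting]
'b' @ 7: {1,2,3,4,6,7,8,9}  [accepting]
'b' @ 8: {1,2,3,4,6,7,8,9}  [accepting]
'c' @ 9: {1,2,3,4,6,7,8,9}  [accepting]
'b' @ 10: {1,2,3,4,6,7,8,9}  [accepting]
'b' @ 11: {1,2,3,4,6,7,8,9}  [accepting]
'a' @ 12: {1,2,3,4,5,6,7,8}  [accepting]
after full input: {1,2,3,4,5,6,7,8}  (accept=1 in)

Answer: ACCEPT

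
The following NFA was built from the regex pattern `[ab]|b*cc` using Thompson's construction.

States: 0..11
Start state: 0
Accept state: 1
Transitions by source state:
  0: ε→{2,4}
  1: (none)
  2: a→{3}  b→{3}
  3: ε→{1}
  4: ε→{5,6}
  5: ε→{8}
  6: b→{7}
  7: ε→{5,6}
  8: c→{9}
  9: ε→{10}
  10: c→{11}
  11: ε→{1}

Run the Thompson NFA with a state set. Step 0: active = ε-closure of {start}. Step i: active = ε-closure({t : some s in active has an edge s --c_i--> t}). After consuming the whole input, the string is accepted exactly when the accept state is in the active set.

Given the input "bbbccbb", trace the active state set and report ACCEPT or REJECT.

Answer: REJECT

Trace:
start: ε-closure({0}) = {0,2,4,5,6,8}
'b' @ 1: {1,3,5,6,7,8}  ✓accept
'b' @ 2: {5,6,7,8}
'b' @ 3: {5,6,7,8}
'c' @ 4: {9,10}
'c' @ 5: {1,11}  ✓accept
'b' @ 6: {}  — dead — no transitions
rest 'b' ignored (set empty)
final: {}; accept 1 not in set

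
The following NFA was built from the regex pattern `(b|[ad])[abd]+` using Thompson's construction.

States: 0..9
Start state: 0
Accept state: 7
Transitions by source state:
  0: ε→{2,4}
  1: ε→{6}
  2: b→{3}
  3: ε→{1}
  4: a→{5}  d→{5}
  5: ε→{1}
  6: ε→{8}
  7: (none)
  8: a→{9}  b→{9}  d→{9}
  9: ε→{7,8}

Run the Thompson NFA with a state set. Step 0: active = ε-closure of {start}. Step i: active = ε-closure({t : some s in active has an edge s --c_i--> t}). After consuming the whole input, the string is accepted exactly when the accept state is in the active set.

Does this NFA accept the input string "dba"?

Answer: ACCEPT

Steps:
S₀ = ε-closure({0}) = {0,2,4}
'd' @ 1: {1,5,6,8}
'b' @ 2: {7,8,9}  [accepting]
'a' @ 3: {7,8,9}  [accepting]
end set {7,8,9} — state 7 in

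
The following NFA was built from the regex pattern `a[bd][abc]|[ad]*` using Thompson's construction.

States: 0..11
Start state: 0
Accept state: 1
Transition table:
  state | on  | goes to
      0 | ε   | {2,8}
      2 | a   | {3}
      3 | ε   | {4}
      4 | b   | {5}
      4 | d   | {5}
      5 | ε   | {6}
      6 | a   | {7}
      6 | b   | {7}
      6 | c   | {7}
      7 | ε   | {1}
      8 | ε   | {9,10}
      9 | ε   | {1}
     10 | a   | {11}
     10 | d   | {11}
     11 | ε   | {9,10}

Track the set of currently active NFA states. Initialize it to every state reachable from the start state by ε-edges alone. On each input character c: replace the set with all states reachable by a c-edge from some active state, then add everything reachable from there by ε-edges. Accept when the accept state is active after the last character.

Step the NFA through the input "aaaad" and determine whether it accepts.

start: ε-closure({0}) = {0,1,2,8,9,10}
'a' @ 1: {1,3,4,9,10,11}  ✓accept
'a' @ 2: {1,9,10,11}  ✓accept
'a' @ 3: {1,9,10,11}  ✓accept
'a' @ 4: {1,9,10,11}  ✓accept
'd' @ 5: {1,9,10,11}  ✓accept
end set {1,9,10,11} — state 1 in

Answer: ACCEPT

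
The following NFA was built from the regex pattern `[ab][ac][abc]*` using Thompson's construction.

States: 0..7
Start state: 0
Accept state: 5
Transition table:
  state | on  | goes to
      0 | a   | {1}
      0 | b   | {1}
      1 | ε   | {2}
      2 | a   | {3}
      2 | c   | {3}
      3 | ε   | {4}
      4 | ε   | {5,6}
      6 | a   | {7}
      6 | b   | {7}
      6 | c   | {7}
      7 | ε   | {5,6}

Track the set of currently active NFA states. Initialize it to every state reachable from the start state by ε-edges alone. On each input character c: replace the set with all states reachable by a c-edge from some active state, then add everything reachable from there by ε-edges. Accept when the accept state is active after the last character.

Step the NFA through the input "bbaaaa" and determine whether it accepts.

initial (ε-close {0}): {0}
'b' @ 1: {1,2}
'b' @ 2: {}  — no active states
rest 'aaaa' ignored (set empty)
final: {}; accept 5 not in set

Answer: REJECT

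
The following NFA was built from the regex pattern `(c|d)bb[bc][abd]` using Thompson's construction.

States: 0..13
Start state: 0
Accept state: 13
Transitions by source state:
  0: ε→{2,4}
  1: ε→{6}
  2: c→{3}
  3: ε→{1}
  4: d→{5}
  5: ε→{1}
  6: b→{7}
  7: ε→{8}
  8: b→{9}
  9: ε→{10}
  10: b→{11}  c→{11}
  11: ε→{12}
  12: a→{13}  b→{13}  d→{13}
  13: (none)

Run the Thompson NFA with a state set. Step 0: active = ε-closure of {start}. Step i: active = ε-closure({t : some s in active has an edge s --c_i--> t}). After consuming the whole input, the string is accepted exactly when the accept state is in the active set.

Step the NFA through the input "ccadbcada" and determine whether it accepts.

initial (ε-close {0}): {0,2,4}
'c' @ 1: {1,3,6}
'c' @ 2: {}  — no active states
rest 'adbcada' ignored (set empty)
end set {} — state 13 not in

Answer: REJECT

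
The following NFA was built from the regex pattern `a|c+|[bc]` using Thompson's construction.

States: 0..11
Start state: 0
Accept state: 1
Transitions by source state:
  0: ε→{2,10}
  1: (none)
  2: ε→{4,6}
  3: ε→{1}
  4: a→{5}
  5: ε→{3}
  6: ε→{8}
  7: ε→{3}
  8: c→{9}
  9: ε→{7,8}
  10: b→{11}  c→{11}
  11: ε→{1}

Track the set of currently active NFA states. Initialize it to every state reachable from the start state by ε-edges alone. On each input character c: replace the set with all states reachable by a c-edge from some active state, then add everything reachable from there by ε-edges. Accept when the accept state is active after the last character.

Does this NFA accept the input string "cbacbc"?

Answer: REJECT

Steps:
S₀ = ε-closure({0}) = {0,2,4,6,8,10}
'c' @ 1: {1,3,7,8,9,11}  ✓accept
'b' @ 2: {}  — state set empty
rest 'acbc' ignored (set empty)
end set {} — state 1 not in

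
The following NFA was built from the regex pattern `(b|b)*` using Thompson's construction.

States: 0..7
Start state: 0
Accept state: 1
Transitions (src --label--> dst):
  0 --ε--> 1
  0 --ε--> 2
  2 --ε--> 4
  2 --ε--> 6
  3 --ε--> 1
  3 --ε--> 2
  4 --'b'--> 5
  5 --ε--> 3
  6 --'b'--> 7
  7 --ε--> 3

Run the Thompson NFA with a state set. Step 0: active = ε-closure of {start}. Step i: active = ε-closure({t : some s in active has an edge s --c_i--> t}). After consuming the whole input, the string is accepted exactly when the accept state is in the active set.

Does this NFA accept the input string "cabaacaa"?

Answer: REJECT

Trace:
start: ε-closure({0}) = {0,1,2,4,6}
'c' @ 1: {}  — no active states
rest 'abaacaa' ignored (set empty)
end set {} — state 1 not in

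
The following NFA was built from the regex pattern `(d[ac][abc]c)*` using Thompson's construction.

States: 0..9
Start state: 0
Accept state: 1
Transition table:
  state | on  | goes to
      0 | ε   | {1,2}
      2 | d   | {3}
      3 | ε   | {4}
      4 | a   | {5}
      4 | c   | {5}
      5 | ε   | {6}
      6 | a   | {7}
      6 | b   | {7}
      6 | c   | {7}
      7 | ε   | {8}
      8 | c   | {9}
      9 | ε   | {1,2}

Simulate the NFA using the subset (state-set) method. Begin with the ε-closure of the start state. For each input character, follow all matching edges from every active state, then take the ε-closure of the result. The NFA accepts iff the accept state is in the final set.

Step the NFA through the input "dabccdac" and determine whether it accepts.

initial (ε-close {0}): {0,1,2}
'd' @ 1: {3,4}
'a' @ 2: {5,6}
'b' @ 3: {7,8}
'c' @ 4: {1,2,9}  (accept∈set)
'c' @ 5: {}  — no active states
rest 'dac' ignored (set empty)
end set {} — state 1 not in

Answer: REJECT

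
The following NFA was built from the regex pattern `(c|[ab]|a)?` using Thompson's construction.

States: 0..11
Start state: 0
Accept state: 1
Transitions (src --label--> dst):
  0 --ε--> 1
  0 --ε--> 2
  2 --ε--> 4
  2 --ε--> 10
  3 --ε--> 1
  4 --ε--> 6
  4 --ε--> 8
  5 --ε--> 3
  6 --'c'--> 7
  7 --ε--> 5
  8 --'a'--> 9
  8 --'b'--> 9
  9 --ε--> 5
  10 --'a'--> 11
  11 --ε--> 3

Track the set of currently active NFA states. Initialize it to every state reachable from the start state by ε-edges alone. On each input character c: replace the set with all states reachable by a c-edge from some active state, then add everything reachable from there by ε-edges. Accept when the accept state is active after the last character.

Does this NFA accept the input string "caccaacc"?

Answer: REJECT

Trace:
S₀ = ε-closure({0}) = {0,1,2,4,6,8,10}
'c' @ 1: {1,3,5,7}  (accept∈set)
'a' @ 2: {}  — state set empty
rest 'ccaacc' ignored (set empty)
after full input: {}  (accept=1 not in)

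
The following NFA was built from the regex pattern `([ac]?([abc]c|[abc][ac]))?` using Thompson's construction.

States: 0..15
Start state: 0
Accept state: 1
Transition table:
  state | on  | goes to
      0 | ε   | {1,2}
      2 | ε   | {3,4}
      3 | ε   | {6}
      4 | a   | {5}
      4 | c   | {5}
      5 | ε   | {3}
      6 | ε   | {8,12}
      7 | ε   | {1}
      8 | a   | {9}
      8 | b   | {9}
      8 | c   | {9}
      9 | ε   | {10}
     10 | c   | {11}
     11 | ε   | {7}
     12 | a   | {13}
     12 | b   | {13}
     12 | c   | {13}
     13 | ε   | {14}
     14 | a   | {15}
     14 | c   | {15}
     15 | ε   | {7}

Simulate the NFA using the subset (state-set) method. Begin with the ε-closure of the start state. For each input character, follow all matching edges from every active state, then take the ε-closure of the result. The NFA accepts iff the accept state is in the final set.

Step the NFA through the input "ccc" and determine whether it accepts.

S₀ = ε-closure({0}) = {0,1,2,3,4,6,8,12}
'c' @ 1: {3,5,6,8,9,10,12,13,14}
'c' @ 2: {1,7,9,10,11,13,14,15}  ✓accept
'c' @ 3: {1,7,11,15}  ✓accept
end set {1,7,11,15} — state 1 in

Answer: ACCEPT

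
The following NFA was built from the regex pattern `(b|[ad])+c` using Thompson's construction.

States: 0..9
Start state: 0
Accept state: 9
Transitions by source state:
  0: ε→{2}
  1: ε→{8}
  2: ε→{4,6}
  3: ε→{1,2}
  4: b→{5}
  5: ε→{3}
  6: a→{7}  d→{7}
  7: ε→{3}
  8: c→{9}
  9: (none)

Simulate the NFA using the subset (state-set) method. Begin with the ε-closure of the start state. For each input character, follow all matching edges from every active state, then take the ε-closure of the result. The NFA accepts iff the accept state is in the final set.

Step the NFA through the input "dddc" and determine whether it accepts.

Answer: ACCEPT

Trace:
start: ε-closure({0}) = {0,2,4,6}
'd' @ 1: {1,2,3,4,6,7,8}
'd' @ 2: {1,2,3,4,6,7,8}
'd' @ 3: {1,2,3,4,6,7,8}
'c' @ 4: {9}  (accept∈set)
final: {9}; accept 9 in set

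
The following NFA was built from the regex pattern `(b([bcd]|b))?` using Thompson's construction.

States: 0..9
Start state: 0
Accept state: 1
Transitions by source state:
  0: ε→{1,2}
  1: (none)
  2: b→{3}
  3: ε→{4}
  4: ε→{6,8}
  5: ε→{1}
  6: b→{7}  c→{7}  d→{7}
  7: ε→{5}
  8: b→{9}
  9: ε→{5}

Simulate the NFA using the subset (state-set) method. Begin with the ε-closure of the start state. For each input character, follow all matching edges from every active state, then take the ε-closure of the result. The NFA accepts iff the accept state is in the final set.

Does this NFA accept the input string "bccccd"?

Answer: REJECT

Steps:
initial (ε-close {0}): {0,1,2}
'b' @ 1: {3,4,6,8}
'c' @ 2: {1,5,7}  ✓accept
'c' @ 3: {}  — state set empty
rest 'ccd' ignored (set empty)
after full input: {}  (accept=1 not in)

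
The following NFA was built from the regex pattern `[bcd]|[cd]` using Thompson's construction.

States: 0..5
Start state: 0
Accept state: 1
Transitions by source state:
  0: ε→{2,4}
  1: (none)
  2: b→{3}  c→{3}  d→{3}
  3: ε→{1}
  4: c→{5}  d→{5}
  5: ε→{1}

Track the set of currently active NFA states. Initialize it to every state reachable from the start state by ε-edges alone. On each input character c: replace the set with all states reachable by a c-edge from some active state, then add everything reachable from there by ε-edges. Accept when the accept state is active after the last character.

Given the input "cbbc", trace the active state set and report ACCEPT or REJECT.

initial (ε-close {0}): {0,2,4}
'c' @ 1: {1,3,5}  [accepting]
'b' @ 2: {}  — dead — no transitions
rest 'bc' ignored (set empty)
final: {}; accept 1 not in set

Answer: REJECT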